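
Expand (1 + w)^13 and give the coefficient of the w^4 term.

715

The general term is C(13,j)·(1)^j·(w)^(13-j); the w^4 term has j = 9.
C(13,9) = 715.
Coefficient = C(13,9) = 715.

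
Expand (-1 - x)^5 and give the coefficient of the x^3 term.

-10

The general term is C(5,j)·(-1)^j·(-x)^(5-j); the x^3 term has j = 2.
C(5,2) = 10.
Coefficient = C(5,2) · (-1)^3 = 10 · (-1) = -10.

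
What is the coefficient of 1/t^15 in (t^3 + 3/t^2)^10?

General term: C(10,j)·(t^3)^j·(3/t^2)^(10-j), with t-exponent 3j − 2(10−j) = 5j − 20.
Set 5j − 20 = -15: j = 1.
C(10,1) = 10; 1^1 = 1; 3^9 = 19683.
Coefficient = 10 · 1 · 19683 = 196830.

196830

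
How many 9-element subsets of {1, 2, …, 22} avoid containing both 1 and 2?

All 9-subsets: C(22,9) = 497420. Those containing both fixed elements: C(20,7) = 77520.
497420 − 77520 = 419900.

419900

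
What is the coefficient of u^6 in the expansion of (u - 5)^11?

-1443750

The general term is C(11,j)·(u)^j·(-5)^(11-j); the u^6 term has j = 6.
C(11,6) = 462.
Coefficient = C(11,6) · (-5)^5 = 462 · (-3125) = -1443750.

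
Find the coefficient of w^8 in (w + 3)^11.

4455

The general term is C(11,j)·(w)^j·(3)^(11-j); the w^8 term has j = 8.
C(11,8) = 165.
Coefficient = C(11,8) · 3^3 = 165 · 27 = 4455.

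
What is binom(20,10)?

C(20,10) = (20·19·18·17·16·15·14·13·12·11) / 10! = 670442572800 / 3628800 = 184756.

184756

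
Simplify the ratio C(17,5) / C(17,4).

C(n,k+1)/C(n,k) = (n−k)/(k+1) = (17−4)/(4+1) = 13/5.

13/5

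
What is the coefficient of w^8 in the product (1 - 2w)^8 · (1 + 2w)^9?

17920

Coefficient of w^8 = Σ_{j} C(8,j)·(-2)^j·C(9,8-j)·2^(8-j) for j from 0 to 8.
= 2304 + (-73728) + 602112 + (-1806336) + 2257920 + (-1204224) + 258048 + (-18432) + 256 = 17920.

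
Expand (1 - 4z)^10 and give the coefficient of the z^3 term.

The general term is C(10,j)·(1)^j·(-4z)^(10-j); the z^3 term has j = 7.
C(10,7) = 120.
Coefficient = C(10,7) · (-4)^3 = 120 · (-64) = -7680.

-7680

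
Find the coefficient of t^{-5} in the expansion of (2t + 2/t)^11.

337920

General term: C(11,j)·(2t)^j·(2/t)^(11-j), with t-exponent 1j − 1(11−j) = 2j − 11.
Set 2j − 11 = -5: j = 3.
C(11,3) = 165; 2^3 = 8; 2^8 = 256.
Coefficient = 165 · 8 · 256 = 337920.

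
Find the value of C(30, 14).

145422675

C(30,14) = (30·29·28·27·26·25·24·23·22·21·20·19·18·17) / 14! = 12677700308232960000 / 87178291200 = 145422675.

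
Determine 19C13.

C(19,13) = C(19,6) by symmetry.
C(19,6) = (19·18·17·16·15·14) / 6! = 19535040 / 720 = 27132.

27132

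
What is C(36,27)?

94143280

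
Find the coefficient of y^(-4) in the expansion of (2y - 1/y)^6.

-12

General term: C(6,j)·(2y)^j·(-1/y)^(6-j), with y-exponent 1j − 1(6−j) = 2j − 6.
Set 2j − 6 = -4: j = 1.
C(6,1) = 6; 2^1 = 2; (-1)^5 = -1.
Coefficient = 6 · 2 · (-1) = -12.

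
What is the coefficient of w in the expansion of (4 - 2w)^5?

The general term is C(5,j)·(4)^j·(-2w)^(5-j); the w^1 term has j = 4.
C(5,4) = 5.
Coefficient = C(5,4) · 4^4 · (-2)^1 = 5 · 256 · (-2) = -2560.

-2560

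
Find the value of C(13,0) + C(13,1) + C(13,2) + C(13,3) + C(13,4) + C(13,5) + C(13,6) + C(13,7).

5812

1 + 13 + 78 + 286 + 715 + 1287 + 1716 + 1716 = 5812.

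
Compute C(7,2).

21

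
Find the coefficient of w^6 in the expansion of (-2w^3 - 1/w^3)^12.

General term: C(12,j)·(-2w^3)^j·(-1/w^3)^(12-j), with w-exponent 3j − 3(12−j) = 6j − 36.
Set 6j − 36 = 6: j = 7.
C(12,7) = 792; (-2)^7 = -128; (-1)^5 = -1.
Coefficient = 792 · (-128) · (-1) = 101376.

101376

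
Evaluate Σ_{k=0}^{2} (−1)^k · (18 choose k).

136

The partial alternating sum Σ_{k=0}^{2} (−1)^k C(18,k) = (−1)^2 C(17,2) = 136.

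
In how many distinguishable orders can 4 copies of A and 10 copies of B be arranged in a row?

1001

Choose positions for the A's: C(14,4) = 1001.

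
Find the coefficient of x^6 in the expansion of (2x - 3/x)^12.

-3041280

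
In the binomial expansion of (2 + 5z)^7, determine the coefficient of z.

The general term is C(7,j)·(2)^j·(5z)^(7-j); the z^1 term has j = 6.
C(7,6) = 7.
Coefficient = C(7,6) · 2^6 · 5^1 = 7 · 64 · 5 = 2240.

2240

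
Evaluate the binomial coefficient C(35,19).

C(35,19) = C(35,16) by symmetry.
C(35,16) = (35·34·33·32·31·30·29·28·27·26·25·24·23·22·21·20) / 16! = 84945040381058457600000 / 20922789888000 = 4059928950.

4059928950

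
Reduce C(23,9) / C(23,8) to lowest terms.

C(n,k+1)/C(n,k) = (n−k)/(k+1) = (23−8)/(8+1) = 15/9 = 5/3.

5/3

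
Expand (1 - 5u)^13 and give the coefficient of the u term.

The general term is C(13,j)·(1)^j·(-5u)^(13-j); the u^1 term has j = 12.
C(13,12) = 13.
Coefficient = C(13,12) · (-5)^1 = 13 · (-5) = -65.

-65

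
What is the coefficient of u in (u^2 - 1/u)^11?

-330

General term: C(11,j)·(u^2)^j·(-1/u)^(11-j), with u-exponent 2j − 1(11−j) = 3j − 11.
Set 3j − 11 = 1: j = 4.
C(11,4) = 330; 1^4 = 1; (-1)^7 = -1.
Coefficient = 330 · 1 · (-1) = -330.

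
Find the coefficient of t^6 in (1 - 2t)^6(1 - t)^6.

8989

Coefficient of t^6 = Σ_{j} C(6,j)·(-2)^j·C(6,6-j)·(-1)^(6-j) for j from 0 to 6.
= 1 + 72 + 900 + 3200 + 3600 + 1152 + 64 = 8989.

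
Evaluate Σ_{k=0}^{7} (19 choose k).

94184

1 + 19 + 171 + 969 + 3876 + 11628 + 27132 + 50388 = 94184.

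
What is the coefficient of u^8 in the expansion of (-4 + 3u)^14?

The general term is C(14,j)·(-4)^j·(3u)^(14-j); the u^8 term has j = 6.
C(14,6) = 3003.
Coefficient = C(14,6) · (-4)^6 · 3^8 = 3003 · 4096 · 6561 = 80702189568.

80702189568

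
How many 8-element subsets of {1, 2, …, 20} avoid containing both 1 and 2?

All 8-subsets: C(20,8) = 125970. Those containing both fixed elements: C(18,6) = 18564.
125970 − 18564 = 107406.

107406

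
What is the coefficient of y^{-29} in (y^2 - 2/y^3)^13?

-159744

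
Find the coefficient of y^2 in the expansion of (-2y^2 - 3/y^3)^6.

General term: C(6,j)·(-2y^2)^j·(-3/y^3)^(6-j), with y-exponent 2j − 3(6−j) = 5j − 18.
Set 5j − 18 = 2: j = 4.
C(6,4) = 15; (-2)^4 = 16; (-3)^2 = 9.
Coefficient = 15 · 16 · 9 = 2160.

2160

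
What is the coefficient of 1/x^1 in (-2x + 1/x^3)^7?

-672

General term: C(7,j)·(-2x)^j·(1/x^3)^(7-j), with x-exponent 1j − 3(7−j) = 4j − 21.
Set 4j − 21 = -1: j = 5.
C(7,5) = 21; (-2)^5 = -32; 1^2 = 1.
Coefficient = 21 · (-32) · 1 = -672.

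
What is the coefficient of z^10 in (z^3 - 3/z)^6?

135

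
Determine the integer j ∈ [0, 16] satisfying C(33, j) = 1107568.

C(33,j) increases on 0 ≤ j ≤ 16. C(33,5) = 237336 and C(33,6) = 1107568, so j = 6.

6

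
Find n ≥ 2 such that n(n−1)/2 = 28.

8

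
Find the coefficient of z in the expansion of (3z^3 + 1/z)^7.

189

General term: C(7,j)·(3z^3)^j·(1/z)^(7-j), with z-exponent 3j − 1(7−j) = 4j − 7.
Set 4j − 7 = 1: j = 2.
C(7,2) = 21; 3^2 = 9; 1^5 = 1.
Coefficient = 21 · 9 · 1 = 189.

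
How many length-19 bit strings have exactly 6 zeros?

27132

Choose the 6 positions: C(19,6) = 27132.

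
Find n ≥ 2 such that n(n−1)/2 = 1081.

n(n−1)/2 = 1081 ⇒ n(n−1) = 2162. Since 47·46 = 2162, n = 47.

47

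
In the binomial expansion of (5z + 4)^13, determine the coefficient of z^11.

The general term is C(13,j)·(5z)^j·(4)^(13-j); the z^11 term has j = 11.
C(13,11) = 78.
Coefficient = C(13,11) · 5^11 · 4^2 = 78 · 48828125 · 16 = 60937500000.

60937500000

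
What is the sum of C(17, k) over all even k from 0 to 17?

Half of (1+1)^17 + (1−1)^17 gives the even-index sum: 2^16 = 65536.

65536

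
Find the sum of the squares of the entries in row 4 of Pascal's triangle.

Σ C(4,k)² is the coefficient of x^4 in (1+x)^4(1+x)^4 = (1+x)^8, i.e. C(8,4) = 70.

70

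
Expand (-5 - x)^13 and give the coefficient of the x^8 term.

-4021875

The general term is C(13,j)·(-5)^j·(-x)^(13-j); the x^8 term has j = 5.
C(13,5) = 1287.
Coefficient = C(13,5) · (-5)^5 = 1287 · (-3125) = -4021875.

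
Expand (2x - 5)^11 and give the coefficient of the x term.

The general term is C(11,j)·(2x)^j·(-5)^(11-j); the x^1 term has j = 1.
C(11,1) = 11.
Coefficient = C(11,1) · 2^1 · (-5)^10 = 11 · 2 · 9765625 = 214843750.

214843750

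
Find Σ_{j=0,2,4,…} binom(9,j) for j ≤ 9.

256

Half of (1+1)^9 + (1−1)^9 gives the even-index sum: 2^8 = 256.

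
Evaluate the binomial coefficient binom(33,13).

573166440

C(33,13) = (33·32·31·30·29·28·27·26·25·24·23·22·21) / 13! = 3569119343741952000 / 6227020800 = 573166440.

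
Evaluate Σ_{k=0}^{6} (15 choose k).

1 + 15 + 105 + 455 + 1365 + 3003 + 5005 = 9949.

9949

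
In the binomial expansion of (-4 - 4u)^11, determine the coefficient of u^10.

-46137344

The general term is C(11,j)·(-4)^j·(-4u)^(11-j); the u^10 term has j = 1.
C(11,1) = 11.
Coefficient = C(11,1) · (-4)^1 · (-4)^10 = 11 · (-4) · 1048576 = -46137344.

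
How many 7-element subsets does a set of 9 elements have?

C(9,7) = C(9,2) by symmetry.
C(9,2) = (9·8) / 2! = 72 / 2 = 36.

36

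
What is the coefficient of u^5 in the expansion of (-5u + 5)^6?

The general term is C(6,j)·(-5u)^j·(5)^(6-j); the u^5 term has j = 5.
C(6,5) = 6.
Coefficient = C(6,5) · (-5)^5 · 5^1 = 6 · (-3125) · 5 = -93750.

-93750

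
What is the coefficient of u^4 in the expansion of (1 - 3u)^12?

The general term is C(12,j)·(1)^j·(-3u)^(12-j); the u^4 term has j = 8.
C(12,8) = 495.
Coefficient = C(12,8) · (-3)^4 = 495 · 81 = 40095.

40095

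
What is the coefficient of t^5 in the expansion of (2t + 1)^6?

The general term is C(6,j)·(2t)^j·(1)^(6-j); the t^5 term has j = 5.
C(6,5) = 6.
Coefficient = C(6,5) · 2^5 = 6 · 32 = 192.

192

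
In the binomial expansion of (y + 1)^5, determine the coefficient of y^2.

10

The general term is C(5,j)·(y)^j·(1)^(5-j); the y^2 term has j = 2.
C(5,2) = 10.
Coefficient = C(5,2) = 10.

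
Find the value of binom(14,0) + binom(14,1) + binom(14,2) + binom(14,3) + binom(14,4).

1 + 14 + 91 + 364 + 1001 = 1471.

1471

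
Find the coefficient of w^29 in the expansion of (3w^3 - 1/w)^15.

General term: C(15,j)·(3w^3)^j·(-1/w)^(15-j), with w-exponent 3j − 1(15−j) = 4j − 15.
Set 4j − 15 = 29: j = 11.
C(15,11) = 1365; 3^11 = 177147; (-1)^4 = 1.
Coefficient = 1365 · 177147 · 1 = 241805655.

241805655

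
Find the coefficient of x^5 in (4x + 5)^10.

806400000

The general term is C(10,j)·(4x)^j·(5)^(10-j); the x^5 term has j = 5.
C(10,5) = 252.
Coefficient = C(10,5) · 4^5 · 5^5 = 252 · 1024 · 3125 = 806400000.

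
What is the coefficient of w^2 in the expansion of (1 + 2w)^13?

312

The general term is C(13,j)·(1)^j·(2w)^(13-j); the w^2 term has j = 11.
C(13,11) = 78.
Coefficient = C(13,11) · 2^2 = 78 · 4 = 312.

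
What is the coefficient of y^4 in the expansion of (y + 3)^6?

135

The general term is C(6,j)·(y)^j·(3)^(6-j); the y^4 term has j = 4.
C(6,4) = 15.
Coefficient = C(6,4) · 3^2 = 15 · 9 = 135.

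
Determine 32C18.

C(32,18) = C(32,14) by symmetry.
C(32,14) = (32·31·30·29·28·27·26·25·24·23·22·21·20·19) / 14! = 41098950018846720000 / 87178291200 = 471435600.

471435600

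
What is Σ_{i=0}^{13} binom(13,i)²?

10400600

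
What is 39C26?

C(39,26) = C(39,13) by symmetry.
C(39,13) = (39·38·37·36·35·34·33·32·31·30·29·28·27) / 13! = 50578512186237235200 / 6227020800 = 8122425444.

8122425444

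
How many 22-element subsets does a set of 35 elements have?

1476337800

C(35,22) = C(35,13) by symmetry.
C(35,13) = (35·34·33·32·31·30·29·28·27·26·25·24·23) / 13! = 9193186188426240000 / 6227020800 = 1476337800.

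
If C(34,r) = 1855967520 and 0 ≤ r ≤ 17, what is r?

15

C(34,r) increases on 0 ≤ r ≤ 17. C(34,14) = 1391975640 and C(34,15) = 1855967520, so r = 15.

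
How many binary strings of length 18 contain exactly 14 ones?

Choose the 14 positions: C(18,14) = 3060.

3060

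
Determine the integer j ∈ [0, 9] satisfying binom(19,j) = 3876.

4

C(19,j) increases on 0 ≤ j ≤ 9. C(19,3) = 969 and C(19,4) = 3876, so j = 4.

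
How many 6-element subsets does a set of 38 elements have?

2760681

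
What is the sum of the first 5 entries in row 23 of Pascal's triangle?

1 + 23 + 253 + 1771 + 8855 = 10903.

10903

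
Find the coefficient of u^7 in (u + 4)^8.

The general term is C(8,j)·(u)^j·(4)^(8-j); the u^7 term has j = 7.
C(8,7) = 8.
Coefficient = C(8,7) · 4^1 = 8 · 4 = 32.

32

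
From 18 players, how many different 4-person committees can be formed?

3060

This is C(18,4) = 3060.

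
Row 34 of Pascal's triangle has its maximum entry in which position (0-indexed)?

17

C(34,i) is maximized at i = 34/2 = 17.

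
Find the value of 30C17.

119759850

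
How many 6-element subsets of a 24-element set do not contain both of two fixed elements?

All 6-subsets: C(24,6) = 134596. Those containing both fixed elements: C(22,4) = 7315.
134596 − 7315 = 127281.

127281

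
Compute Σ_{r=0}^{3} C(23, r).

2048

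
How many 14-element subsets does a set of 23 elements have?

C(23,14) = C(23,9) by symmetry.
C(23,9) = (23·22·21·20·19·18·17·16·15) / 9! = 296541907200 / 362880 = 817190.

817190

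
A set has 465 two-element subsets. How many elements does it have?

n(n−1)/2 = 465 ⇒ n(n−1) = 930. Since 31·30 = 930, n = 31.

31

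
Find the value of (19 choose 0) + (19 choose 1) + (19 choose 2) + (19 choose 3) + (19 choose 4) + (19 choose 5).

16664

1 + 19 + 171 + 969 + 3876 + 11628 = 16664.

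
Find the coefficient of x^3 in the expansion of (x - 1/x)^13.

General term: C(13,j)·(x)^j·(-1/x)^(13-j), with x-exponent 1j − 1(13−j) = 2j − 13.
Set 2j − 13 = 3: j = 8.
C(13,8) = 1287; 1^8 = 1; (-1)^5 = -1.
Coefficient = 1287 · 1 · (-1) = -1287.

-1287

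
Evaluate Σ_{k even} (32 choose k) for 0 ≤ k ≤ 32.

2147483648

Even-k terms of row 32 sum to 2^31 = 2147483648.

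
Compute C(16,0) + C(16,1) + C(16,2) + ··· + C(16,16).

65536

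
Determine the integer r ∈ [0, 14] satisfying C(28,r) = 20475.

C(28,r) increases on 0 ≤ r ≤ 14. C(28,3) = 3276 and C(28,4) = 20475, so r = 4.

4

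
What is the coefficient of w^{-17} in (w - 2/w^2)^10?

General term: C(10,j)·(w)^j·(-2/w^2)^(10-j), with w-exponent 1j − 2(10−j) = 3j − 20.
Set 3j − 20 = -17: j = 1.
C(10,1) = 10; 1^1 = 1; (-2)^9 = -512.
Coefficient = 10 · 1 · (-512) = -5120.

-5120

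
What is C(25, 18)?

480700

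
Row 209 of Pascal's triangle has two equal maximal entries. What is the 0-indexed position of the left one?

For odd n = 209, C(209,m) peaks at m = (n−1)/2 and (n+1)/2; the lower is 104.

104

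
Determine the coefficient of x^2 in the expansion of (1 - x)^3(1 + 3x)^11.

399

Coefficient of x^2 = Σ_{j} C(3,j)·(-1)^j·C(11,2-j)·3^(2-j) for j from 0 to 2.
= 495 + (-99) + 3 = 399.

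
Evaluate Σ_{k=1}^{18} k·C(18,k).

Differentiating (1+x)^18 and setting x=1: Σ k·C(18,k) = 18·2^17 = 2359296.

2359296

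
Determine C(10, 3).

120

C(10,3) = (10·9·8) / 3! = 720 / 6 = 120.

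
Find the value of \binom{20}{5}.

15504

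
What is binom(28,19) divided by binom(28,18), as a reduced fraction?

C(n,k+1)/C(n,k) = (n−k)/(k+1) = (28−18)/(18+1) = 10/19.

10/19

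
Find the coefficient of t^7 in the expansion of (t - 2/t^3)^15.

General term: C(15,j)·(t)^j·(-2/t^3)^(15-j), with t-exponent 1j − 3(15−j) = 4j − 45.
Set 4j − 45 = 7: j = 13.
C(15,13) = 105; 1^13 = 1; (-2)^2 = 4.
Coefficient = 105 · 1 · 4 = 420.

420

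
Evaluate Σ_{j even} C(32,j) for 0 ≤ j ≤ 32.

2147483648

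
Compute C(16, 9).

11440

C(16,9) = C(16,7) by symmetry.
C(16,7) = (16·15·14·13·12·11·10) / 7! = 57657600 / 5040 = 11440.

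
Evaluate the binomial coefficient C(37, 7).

C(37,7) = (37·36·35·34·33·32·31) / 7! = 51889178880 / 5040 = 10295472.

10295472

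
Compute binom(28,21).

1184040

C(28,21) = C(28,7) by symmetry.
C(28,7) = (28·27·26·25·24·23·22) / 7! = 5967561600 / 5040 = 1184040.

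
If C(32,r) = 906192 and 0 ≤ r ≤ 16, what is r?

6

C(32,r) increases on 0 ≤ r ≤ 16. C(32,5) = 201376 and C(32,6) = 906192, so r = 6.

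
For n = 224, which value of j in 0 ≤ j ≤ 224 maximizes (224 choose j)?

C(224,j) is maximized at j = 224/2 = 112.

112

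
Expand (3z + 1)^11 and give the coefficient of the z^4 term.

The general term is C(11,j)·(3z)^j·(1)^(11-j); the z^4 term has j = 4.
C(11,4) = 330.
Coefficient = C(11,4) · 3^4 = 330 · 81 = 26730.

26730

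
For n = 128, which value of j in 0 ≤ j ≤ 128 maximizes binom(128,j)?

64

C(128,j) is maximized at j = 128/2 = 64.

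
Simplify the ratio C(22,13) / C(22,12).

10/13

C(n,k+1)/C(n,k) = (n−k)/(k+1) = (22−12)/(12+1) = 10/13.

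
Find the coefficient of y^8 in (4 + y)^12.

The general term is C(12,j)·(4)^j·(y)^(12-j); the y^8 term has j = 4.
C(12,4) = 495.
Coefficient = C(12,4) · 4^4 = 495 · 256 = 126720.

126720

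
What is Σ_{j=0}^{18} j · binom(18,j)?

2359296

Since j·C(18,j) = 18·C(17,j−1), the sum is 18·2^17 = 18·131072 = 2359296.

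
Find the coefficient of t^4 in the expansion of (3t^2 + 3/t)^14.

General term: C(14,j)·(3t^2)^j·(3/t)^(14-j), with t-exponent 2j − 1(14−j) = 3j − 14.
Set 3j − 14 = 4: j = 6.
C(14,6) = 3003; 3^6 = 729; 3^8 = 6561.
Coefficient = 3003 · 729 · 6561 = 14363255907.

14363255907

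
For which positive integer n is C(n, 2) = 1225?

50

n(n−1)/2 = 1225 ⇒ n(n−1) = 2450. Since 50·49 = 2450, n = 50.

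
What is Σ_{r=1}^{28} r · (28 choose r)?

3758096384

Since r·C(28,r) = 28·C(27,r−1), the sum is 28·2^27 = 28·134217728 = 3758096384.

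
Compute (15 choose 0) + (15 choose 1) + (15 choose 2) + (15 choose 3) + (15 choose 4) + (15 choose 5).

4944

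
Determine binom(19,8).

75582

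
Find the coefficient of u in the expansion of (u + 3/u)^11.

112266

General term: C(11,j)·(u)^j·(3/u)^(11-j), with u-exponent 1j − 1(11−j) = 2j − 11.
Set 2j − 11 = 1: j = 6.
C(11,6) = 462; 1^6 = 1; 3^5 = 243.
Coefficient = 462 · 1 · 243 = 112266.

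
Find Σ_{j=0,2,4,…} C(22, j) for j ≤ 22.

Even-j terms of row 22 sum to 2^21 = 2097152.

2097152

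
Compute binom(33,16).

1166803110

C(33,16) = (33·32·31·30·29·28·27·26·25·24·23·22·21·20·19·18) / 16! = 24412776311194951680000 / 20922789888000 = 1166803110.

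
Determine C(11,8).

C(11,8) = C(11,3) by symmetry.
C(11,3) = (11·10·9) / 3! = 990 / 6 = 165.

165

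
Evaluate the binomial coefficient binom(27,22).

80730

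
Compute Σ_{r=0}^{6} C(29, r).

621616

1 + 29 + 406 + 3654 + 23751 + 118755 + 475020 = 621616.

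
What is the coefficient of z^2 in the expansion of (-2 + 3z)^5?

The general term is C(5,j)·(-2)^j·(3z)^(5-j); the z^2 term has j = 3.
C(5,3) = 10.
Coefficient = C(5,3) · (-2)^3 · 3^2 = 10 · (-8) · 9 = -720.

-720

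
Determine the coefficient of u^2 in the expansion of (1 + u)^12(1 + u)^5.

136

(1 + u)^12(1 + u)^5 = (1 + u)^17, so the coefficient of u^2 is C(17,2)·1^2 = 136·1 = 136.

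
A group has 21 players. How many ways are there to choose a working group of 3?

1330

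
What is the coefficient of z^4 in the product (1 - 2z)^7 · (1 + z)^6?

-125

Coefficient of z^4 = Σ_{j} C(7,j)·(-2)^j·C(6,4-j)·1^(4-j) for j from 0 to 4.
= 15 + (-280) + 1260 + (-1680) + 560 = -125.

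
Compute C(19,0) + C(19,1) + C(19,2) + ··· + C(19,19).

Setting x = 1 in (1+x)^19 gives Σ C(19,r) = 2^19 = 524288.

524288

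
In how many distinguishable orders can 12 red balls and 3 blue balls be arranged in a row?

Choose positions for the red balls: C(15,12) = 455.

455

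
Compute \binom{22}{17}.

26334

C(22,17) = C(22,5) by symmetry.
C(22,5) = (22·21·20·19·18) / 5! = 3160080 / 120 = 26334.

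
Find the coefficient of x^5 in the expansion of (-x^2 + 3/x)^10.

-61236

General term: C(10,j)·(-x^2)^j·(3/x)^(10-j), with x-exponent 2j − 1(10−j) = 3j − 10.
Set 3j − 10 = 5: j = 5.
C(10,5) = 252; (-1)^5 = -1; 3^5 = 243.
Coefficient = 252 · (-1) · 243 = -61236.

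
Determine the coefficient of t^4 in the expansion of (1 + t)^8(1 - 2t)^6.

38

Coefficient of t^4 = Σ_{j} C(8,j)·1^j·C(6,4-j)·(-2)^(4-j) for j from 0 to 4.
= 240 + (-1280) + 1680 + (-672) + 70 = 38.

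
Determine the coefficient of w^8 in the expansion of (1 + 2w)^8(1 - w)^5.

Coefficient of w^8 = Σ_{j} C(8,j)·2^j·C(5,8-j)·(-1)^(8-j) for j from 3 to 8.
= (-448) + 5600 + (-17920) + 17920 + (-5120) + 256 = 288.

288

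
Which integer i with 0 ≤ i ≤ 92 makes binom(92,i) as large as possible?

46

C(92,i) is maximized at i = 92/2 = 46.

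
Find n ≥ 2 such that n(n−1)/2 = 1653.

58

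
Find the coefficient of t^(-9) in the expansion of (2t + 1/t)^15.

General term: C(15,j)·(2t)^j·(1/t)^(15-j), with t-exponent 1j − 1(15−j) = 2j − 15.
Set 2j − 15 = -9: j = 3.
C(15,3) = 455; 2^3 = 8; 1^12 = 1.
Coefficient = 455 · 8 · 1 = 3640.

3640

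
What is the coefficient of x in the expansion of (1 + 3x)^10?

The general term is C(10,j)·(1)^j·(3x)^(10-j); the x^1 term has j = 9.
C(10,9) = 10.
Coefficient = C(10,9) · 3^1 = 10 · 3 = 30.

30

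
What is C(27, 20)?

888030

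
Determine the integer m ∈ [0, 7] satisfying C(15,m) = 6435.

C(15,m) increases on 0 ≤ m ≤ 7. C(15,6) = 5005 and C(15,7) = 6435, so m = 7.

7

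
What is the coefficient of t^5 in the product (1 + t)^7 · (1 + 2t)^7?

Coefficient of t^5 = Σ_{j} C(7,j)·1^j·C(7,5-j)·2^(5-j) for j from 0 to 5.
= 672 + 3920 + 5880 + 2940 + 490 + 21 = 13923.

13923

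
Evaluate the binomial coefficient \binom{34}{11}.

C(34,11) = (34·33·32·31·30·29·28·27·26·25·24) / 11! = 11420107066368000 / 39916800 = 286097760.

286097760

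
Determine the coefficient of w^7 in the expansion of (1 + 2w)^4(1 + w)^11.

28314

Coefficient of w^7 = Σ_{j} C(4,j)·2^j·C(11,7-j)·1^(7-j) for j from 0 to 4.
= 330 + 3696 + 11088 + 10560 + 2640 = 28314.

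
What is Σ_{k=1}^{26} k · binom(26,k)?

872415232

Since k·C(26,k) = 26·C(25,k−1), the sum is 26·2^25 = 26·33554432 = 872415232.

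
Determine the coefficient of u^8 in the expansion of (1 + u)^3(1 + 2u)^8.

10496

Coefficient of u^8 = Σ_{j} C(3,j)·1^j·C(8,8-j)·2^(8-j) for j from 0 to 3.
= 256 + 3072 + 5376 + 1792 = 10496.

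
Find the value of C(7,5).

21

C(7,5) = C(7,2) by symmetry.
C(7,2) = (7·6) / 2! = 42 / 2 = 21.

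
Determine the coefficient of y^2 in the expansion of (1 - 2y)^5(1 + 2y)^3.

-8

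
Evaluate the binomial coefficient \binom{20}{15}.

C(20,15) = C(20,5) by symmetry.
C(20,5) = (20·19·18·17·16) / 5! = 1860480 / 120 = 15504.

15504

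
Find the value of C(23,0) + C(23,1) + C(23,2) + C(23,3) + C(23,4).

1 + 23 + 253 + 1771 + 8855 = 10903.

10903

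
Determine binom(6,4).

C(6,4) = C(6,2) by symmetry.
C(6,2) = (6·5) / 2! = 30 / 2 = 15.

15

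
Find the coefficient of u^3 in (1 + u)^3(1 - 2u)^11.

-725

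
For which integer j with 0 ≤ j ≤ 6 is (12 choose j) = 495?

4

C(12,j) increases on 0 ≤ j ≤ 6. C(12,3) = 220 and C(12,4) = 495, so j = 4.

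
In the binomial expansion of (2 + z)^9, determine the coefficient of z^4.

The general term is C(9,j)·(2)^j·(z)^(9-j); the z^4 term has j = 5.
C(9,5) = 126.
Coefficient = C(9,5) · 2^5 = 126 · 32 = 4032.

4032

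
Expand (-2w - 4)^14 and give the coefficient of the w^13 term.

458752

The general term is C(14,j)·(-2w)^j·(-4)^(14-j); the w^13 term has j = 13.
C(14,13) = 14.
Coefficient = C(14,13) · (-2)^13 · (-4)^1 = 14 · (-8192) · (-4) = 458752.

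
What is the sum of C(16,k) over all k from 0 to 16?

The entries of row 16 sum to 2^16 = 65536.

65536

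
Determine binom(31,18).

206253075

C(31,18) = C(31,13) by symmetry.
C(31,13) = (31·30·29·28·27·26·25·24·23·22·21·20·19) / 13! = 1284342188088960000 / 6227020800 = 206253075.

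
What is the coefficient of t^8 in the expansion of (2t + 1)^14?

768768

The general term is C(14,j)·(2t)^j·(1)^(14-j); the t^8 term has j = 8.
C(14,8) = 3003.
Coefficient = C(14,8) · 2^8 = 3003 · 256 = 768768.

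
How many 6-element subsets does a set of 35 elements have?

1623160

C(35,6) = (35·34·33·32·31·30) / 6! = 1168675200 / 720 = 1623160.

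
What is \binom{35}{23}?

834451800

C(35,23) = C(35,12) by symmetry.
C(35,12) = (35·34·33·32·31·30·29·28·27·26·25·24) / 12! = 399703747322880000 / 479001600 = 834451800.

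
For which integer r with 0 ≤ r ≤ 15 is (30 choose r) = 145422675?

C(30,r) increases on 0 ≤ r ≤ 15. C(30,13) = 119759850 and C(30,14) = 145422675, so r = 14.

14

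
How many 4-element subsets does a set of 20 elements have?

4845

C(20,4) = (20·19·18·17) / 4! = 116280 / 24 = 4845.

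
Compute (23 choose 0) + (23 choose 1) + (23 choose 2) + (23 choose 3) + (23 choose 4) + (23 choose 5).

44552

1 + 23 + 253 + 1771 + 8855 + 33649 = 44552.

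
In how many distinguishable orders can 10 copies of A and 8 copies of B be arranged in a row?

Choose positions for the A's: C(18,10) = 43758.

43758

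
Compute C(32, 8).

10518300

C(32,8) = (32·31·30·29·28·27·26·25) / 8! = 424097856000 / 40320 = 10518300.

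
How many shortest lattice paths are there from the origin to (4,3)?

Each path is a sequence of 7 steps with 4 rights: C(7,4) = 35.

35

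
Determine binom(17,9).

C(17,9) = C(17,8) by symmetry.
C(17,8) = (17·16·15·14·13·12·11·10) / 8! = 980179200 / 40320 = 24310.

24310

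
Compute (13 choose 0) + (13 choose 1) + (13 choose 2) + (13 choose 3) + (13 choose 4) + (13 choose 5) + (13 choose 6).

4096

1 + 13 + 78 + 286 + 715 + 1287 + 1716 = 4096.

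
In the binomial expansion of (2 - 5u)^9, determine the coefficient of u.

-11520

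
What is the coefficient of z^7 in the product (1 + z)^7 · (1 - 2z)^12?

Coefficient of z^7 = Σ_{j} C(7,j)·1^j·C(12,7-j)·(-2)^(7-j) for j from 0 to 7.
= (-101376) + 413952 + (-532224) + 277200 + (-61600) + 5544 + (-168) + 1 = 1329.

1329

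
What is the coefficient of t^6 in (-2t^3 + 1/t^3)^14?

General term: C(14,j)·(-2t^3)^j·(1/t^3)^(14-j), with t-exponent 3j − 3(14−j) = 6j − 42.
Set 6j − 42 = 6: j = 8.
C(14,8) = 3003; (-2)^8 = 256; 1^6 = 1.
Coefficient = 3003 · 256 · 1 = 768768.

768768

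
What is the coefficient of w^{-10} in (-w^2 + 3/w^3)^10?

153090

General term: C(10,j)·(-w^2)^j·(3/w^3)^(10-j), with w-exponent 2j − 3(10−j) = 5j − 30.
Set 5j − 30 = -10: j = 4.
C(10,4) = 210; (-1)^4 = 1; 3^6 = 729.
Coefficient = 210 · 1 · 729 = 153090.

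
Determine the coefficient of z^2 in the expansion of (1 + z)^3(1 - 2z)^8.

Coefficient of z^2 = Σ_{j} C(3,j)·1^j·C(8,2-j)·(-2)^(2-j) for j from 0 to 2.
= 112 + (-48) + 3 = 67.

67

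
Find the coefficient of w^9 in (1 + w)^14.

The general term is C(14,j)·(1)^j·(w)^(14-j); the w^9 term has j = 5.
C(14,5) = 2002.
Coefficient = C(14,5) = 2002.

2002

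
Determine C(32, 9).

28048800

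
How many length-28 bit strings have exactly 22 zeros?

Choose the 22 positions: C(28,22) = 376740.

376740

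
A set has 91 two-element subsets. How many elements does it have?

14

n(n−1)/2 = 91 ⇒ n(n−1) = 182. Since 14·13 = 182, n = 14.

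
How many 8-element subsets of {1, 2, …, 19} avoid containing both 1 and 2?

63206

All 8-subsets: C(19,8) = 75582. Those containing both fixed elements: C(17,6) = 12376.
75582 − 12376 = 63206.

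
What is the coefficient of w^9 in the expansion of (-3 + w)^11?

495

The general term is C(11,j)·(-3)^j·(w)^(11-j); the w^9 term has j = 2.
C(11,2) = 55.
Coefficient = C(11,2) · (-3)^2 = 55 · 9 = 495.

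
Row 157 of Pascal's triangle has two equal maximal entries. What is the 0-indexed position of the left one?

For odd n = 157, C(157,i) peaks at i = (n−1)/2 and (n+1)/2; the smaller is 78.

78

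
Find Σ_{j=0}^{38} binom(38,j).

The entries of row 38 sum to 2^38 = 274877906944.

274877906944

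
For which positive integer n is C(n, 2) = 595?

35

n(n−1)/2 = 595 ⇒ n(n−1) = 1190. Since 35·34 = 1190, n = 35.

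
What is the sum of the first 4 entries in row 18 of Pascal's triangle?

988

1 + 18 + 153 + 816 = 988.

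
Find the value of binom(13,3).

286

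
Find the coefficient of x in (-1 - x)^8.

8

The general term is C(8,j)·(-1)^j·(-x)^(8-j); the x^1 term has j = 7.
C(8,7) = 8.
Coefficient = C(8,7) · (-1)^7 · (-1)^1 = 8 · (-1) · (-1) = 8.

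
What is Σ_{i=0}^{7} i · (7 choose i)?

Differentiating (1+x)^7 and setting x=1: Σ i·C(7,i) = 7·2^6 = 448.

448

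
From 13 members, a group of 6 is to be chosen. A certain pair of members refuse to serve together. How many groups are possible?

All 6-subsets: C(13,6) = 1716. Those containing both fixed elements: C(11,4) = 330.
1716 − 330 = 1386.

1386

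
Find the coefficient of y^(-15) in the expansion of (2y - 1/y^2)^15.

96096

General term: C(15,j)·(2y)^j·(-1/y^2)^(15-j), with y-exponent 1j − 2(15−j) = 3j − 30.
Set 3j − 30 = -15: j = 5.
C(15,5) = 3003; 2^5 = 32; (-1)^10 = 1.
Coefficient = 3003 · 32 · 1 = 96096.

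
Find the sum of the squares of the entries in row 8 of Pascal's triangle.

Σ C(8,r)² is the coefficient of x^8 in (1+x)^8(1+x)^8 = (1+x)^16, i.e. C(16,8) = 12870.

12870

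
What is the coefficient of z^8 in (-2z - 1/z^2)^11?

-11264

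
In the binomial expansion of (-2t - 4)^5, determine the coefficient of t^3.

The general term is C(5,j)·(-2t)^j·(-4)^(5-j); the t^3 term has j = 3.
C(5,3) = 10.
Coefficient = C(5,3) · (-2)^3 · (-4)^2 = 10 · (-8) · 16 = -1280.

-1280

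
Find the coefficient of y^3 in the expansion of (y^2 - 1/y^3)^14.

-2002

General term: C(14,j)·(y^2)^j·(-1/y^3)^(14-j), with y-exponent 2j − 3(14−j) = 5j − 42.
Set 5j − 42 = 3: j = 9.
C(14,9) = 2002; 1^9 = 1; (-1)^5 = -1.
Coefficient = 2002 · 1 · (-1) = -2002.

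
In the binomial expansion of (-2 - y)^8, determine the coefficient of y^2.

1792

The general term is C(8,j)·(-2)^j·(-y)^(8-j); the y^2 term has j = 6.
C(8,6) = 28.
Coefficient = C(8,6) · (-2)^6 = 28 · 64 = 1792.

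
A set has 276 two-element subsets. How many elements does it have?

24

n(n−1)/2 = 276 ⇒ n(n−1) = 552. Since 24·23 = 552, n = 24.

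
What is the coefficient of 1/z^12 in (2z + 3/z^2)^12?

51963120

General term: C(12,j)·(2z)^j·(3/z^2)^(12-j), with z-exponent 1j − 2(12−j) = 3j − 24.
Set 3j − 24 = -12: j = 4.
C(12,4) = 495; 2^4 = 16; 3^8 = 6561.
Coefficient = 495 · 16 · 6561 = 51963120.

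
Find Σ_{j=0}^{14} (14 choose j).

The entries of row 14 sum to 2^14 = 16384.

16384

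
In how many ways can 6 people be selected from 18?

This is C(18,6) = 18564.

18564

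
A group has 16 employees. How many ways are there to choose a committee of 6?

8008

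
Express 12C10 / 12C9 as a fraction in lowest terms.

3/10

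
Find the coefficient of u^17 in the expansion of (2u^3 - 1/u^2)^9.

4608

General term: C(9,j)·(2u^3)^j·(-1/u^2)^(9-j), with u-exponent 3j − 2(9−j) = 5j − 18.
Set 5j − 18 = 17: j = 7.
C(9,7) = 36; 2^7 = 128; (-1)^2 = 1.
Coefficient = 36 · 128 · 1 = 4608.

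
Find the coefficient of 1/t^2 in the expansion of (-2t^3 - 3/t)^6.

General term: C(6,j)·(-2t^3)^j·(-3/t)^(6-j), with t-exponent 3j − 1(6−j) = 4j − 6.
Set 4j − 6 = -2: j = 1.
C(6,1) = 6; (-2)^1 = -2; (-3)^5 = -243.
Coefficient = 6 · (-2) · (-243) = 2916.

2916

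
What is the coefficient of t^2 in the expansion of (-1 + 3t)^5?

-90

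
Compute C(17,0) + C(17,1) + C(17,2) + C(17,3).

1 + 17 + 136 + 680 = 834.

834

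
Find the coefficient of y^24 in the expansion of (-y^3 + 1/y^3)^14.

General term: C(14,j)·(-y^3)^j·(1/y^3)^(14-j), with y-exponent 3j − 3(14−j) = 6j − 42.
Set 6j − 42 = 24: j = 11.
C(14,11) = 364; (-1)^11 = -1; 1^3 = 1.
Coefficient = 364 · (-1) · 1 = -364.

-364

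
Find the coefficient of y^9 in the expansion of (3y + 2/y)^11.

1299078

General term: C(11,j)·(3y)^j·(2/y)^(11-j), with y-exponent 1j − 1(11−j) = 2j − 11.
Set 2j − 11 = 9: j = 10.
C(11,10) = 11; 3^10 = 59049; 2^1 = 2.
Coefficient = 11 · 59049 · 2 = 1299078.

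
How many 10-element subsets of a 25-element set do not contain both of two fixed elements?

All 10-subsets: C(25,10) = 3268760. Those containing both fixed elements: C(23,8) = 490314.
3268760 − 490314 = 2778446.

2778446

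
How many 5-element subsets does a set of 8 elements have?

56

C(8,5) = C(8,3) by symmetry.
C(8,3) = (8·7·6) / 3! = 336 / 6 = 56.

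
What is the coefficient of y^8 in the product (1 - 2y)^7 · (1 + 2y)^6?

3840

Coefficient of y^8 = Σ_{j} C(7,j)·(-2)^j·C(6,8-j)·2^(8-j) for j from 2 to 7.
= 5376 + (-53760) + 134400 + (-107520) + 26880 + (-1536) = 3840.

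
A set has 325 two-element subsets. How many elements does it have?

n(n−1)/2 = 325 ⇒ n(n−1) = 650. Since 26·25 = 650, n = 26.

26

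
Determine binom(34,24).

C(34,24) = C(34,10) by symmetry.
C(34,10) = (34·33·32·31·30·29·28·27·26·25) / 10! = 475837794432000 / 3628800 = 131128140.

131128140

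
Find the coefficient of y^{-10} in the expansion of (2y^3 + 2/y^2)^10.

General term: C(10,j)·(2y^3)^j·(2/y^2)^(10-j), with y-exponent 3j − 2(10−j) = 5j − 20.
Set 5j − 20 = -10: j = 2.
C(10,2) = 45; 2^2 = 4; 2^8 = 256.
Coefficient = 45 · 4 · 256 = 46080.

46080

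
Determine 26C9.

C(26,9) = (26·25·24·23·22·21·20·19·18) / 9! = 1133836704000 / 362880 = 3124550.

3124550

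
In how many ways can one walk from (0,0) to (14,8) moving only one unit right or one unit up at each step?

319770

Each path is a sequence of 22 steps with 14 rights: C(22,14) = 319770.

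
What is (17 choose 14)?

C(17,14) = C(17,3) by symmetry.
C(17,3) = (17·16·15) / 3! = 4080 / 6 = 680.

680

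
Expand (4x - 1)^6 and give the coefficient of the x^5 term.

-6144

The general term is C(6,j)·(4x)^j·(-1)^(6-j); the x^5 term has j = 5.
C(6,5) = 6.
Coefficient = C(6,5) · 4^5 · (-1)^1 = 6 · 1024 · (-1) = -6144.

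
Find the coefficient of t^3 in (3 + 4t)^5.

5760

The general term is C(5,j)·(3)^j·(4t)^(5-j); the t^3 term has j = 2.
C(5,2) = 10.
Coefficient = C(5,2) · 3^2 · 4^3 = 10 · 9 · 64 = 5760.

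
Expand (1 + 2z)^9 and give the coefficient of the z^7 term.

The general term is C(9,j)·(1)^j·(2z)^(9-j); the z^7 term has j = 2.
C(9,2) = 36.
Coefficient = C(9,2) · 2^7 = 36 · 128 = 4608.

4608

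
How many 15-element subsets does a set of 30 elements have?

C(30,15) = (30·29·28·27·26·25·24·23·22·21·20·19·18·17·16) / 15! = 202843204931727360000 / 1307674368000 = 155117520.

155117520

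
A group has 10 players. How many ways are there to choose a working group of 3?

This is C(10,3) = 120.

120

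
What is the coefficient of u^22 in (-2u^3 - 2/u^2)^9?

-4608

General term: C(9,j)·(-2u^3)^j·(-2/u^2)^(9-j), with u-exponent 3j − 2(9−j) = 5j − 18.
Set 5j − 18 = 22: j = 8.
C(9,8) = 9; (-2)^8 = 256; (-2)^1 = -2.
Coefficient = 9 · 256 · (-2) = -4608.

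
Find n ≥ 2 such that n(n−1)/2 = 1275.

n(n−1)/2 = 1275 ⇒ n(n−1) = 2550. Since 51·50 = 2550, n = 51.

51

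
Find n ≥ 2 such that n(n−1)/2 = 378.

28

n(n−1)/2 = 378 ⇒ n(n−1) = 756. Since 28·27 = 756, n = 28.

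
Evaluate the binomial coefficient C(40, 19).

C(40,19) = (40·39·38·37·36·35·34·33·32·31·30·29·28·27·26·25·24·23·22) / 19! = 15969861751731289590988800000 / 121645100408832000 = 131282408400.

131282408400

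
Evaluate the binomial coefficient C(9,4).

126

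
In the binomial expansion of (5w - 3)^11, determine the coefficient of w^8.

-1740234375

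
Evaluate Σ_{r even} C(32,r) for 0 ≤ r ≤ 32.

2147483648

Even-r terms of row 32 sum to 2^31 = 2147483648.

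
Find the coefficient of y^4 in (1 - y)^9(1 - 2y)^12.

Coefficient of y^4 = Σ_{j} C(9,j)·(-1)^j·C(12,4-j)·(-2)^(4-j) for j from 0 to 4.
= 7920 + 15840 + 9504 + 2016 + 126 = 35406.

35406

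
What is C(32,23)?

28048800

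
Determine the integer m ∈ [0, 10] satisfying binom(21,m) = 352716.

C(21,m) increases on 0 ≤ m ≤ 10. C(21,9) = 293930 and C(21,10) = 352716, so m = 10.

10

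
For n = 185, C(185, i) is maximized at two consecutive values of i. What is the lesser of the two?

92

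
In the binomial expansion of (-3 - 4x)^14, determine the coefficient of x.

89282088

The general term is C(14,j)·(-3)^j·(-4x)^(14-j); the x^1 term has j = 13.
C(14,13) = 14.
Coefficient = C(14,13) · (-3)^13 · (-4)^1 = 14 · (-1594323) · (-4) = 89282088.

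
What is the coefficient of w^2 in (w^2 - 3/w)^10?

General term: C(10,j)·(w^2)^j·(-3/w)^(10-j), with w-exponent 2j − 1(10−j) = 3j − 10.
Set 3j − 10 = 2: j = 4.
C(10,4) = 210; 1^4 = 1; (-3)^6 = 729.
Coefficient = 210 · 1 · 729 = 153090.

153090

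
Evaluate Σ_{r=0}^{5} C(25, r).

68406

1 + 25 + 300 + 2300 + 12650 + 53130 = 68406.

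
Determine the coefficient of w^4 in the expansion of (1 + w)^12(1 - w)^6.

-60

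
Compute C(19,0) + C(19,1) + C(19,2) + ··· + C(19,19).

524288

The entries of row 19 sum to 2^19 = 524288.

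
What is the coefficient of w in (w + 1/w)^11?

462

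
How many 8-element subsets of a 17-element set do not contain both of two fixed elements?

19305

All 8-subsets: C(17,8) = 24310. Those containing both fixed elements: C(15,6) = 5005.
24310 − 5005 = 19305.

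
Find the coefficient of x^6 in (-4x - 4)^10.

220200960

The general term is C(10,j)·(-4x)^j·(-4)^(10-j); the x^6 term has j = 6.
C(10,6) = 210.
Coefficient = C(10,6) · (-4)^6 · (-4)^4 = 210 · 4096 · 256 = 220200960.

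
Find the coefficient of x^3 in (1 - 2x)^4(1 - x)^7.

-403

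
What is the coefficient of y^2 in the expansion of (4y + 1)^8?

The general term is C(8,j)·(4y)^j·(1)^(8-j); the y^2 term has j = 2.
C(8,2) = 28.
Coefficient = C(8,2) · 4^2 = 28 · 16 = 448.

448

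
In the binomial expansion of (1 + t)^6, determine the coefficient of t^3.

The general term is C(6,j)·(1)^j·(t)^(6-j); the t^3 term has j = 3.
C(6,3) = 20.
Coefficient = C(6,3) = 20.

20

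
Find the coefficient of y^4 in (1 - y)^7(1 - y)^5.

(1 - y)^7(1 - y)^5 = (1 - y)^12, so the coefficient of y^4 is C(12,4)·(-1)^4 = 495·1 = 495.

495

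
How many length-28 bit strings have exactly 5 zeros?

Choose the 5 positions: C(28,5) = 98280.

98280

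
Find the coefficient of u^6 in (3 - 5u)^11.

1754156250

The general term is C(11,j)·(3)^j·(-5u)^(11-j); the u^6 term has j = 5.
C(11,5) = 462.
Coefficient = C(11,5) · 3^5 · (-5)^6 = 462 · 243 · 15625 = 1754156250.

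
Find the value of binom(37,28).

124403620

C(37,28) = C(37,9) by symmetry.
C(37,9) = (37·36·35·34·33·32·31·30·29) / 9! = 45143585625600 / 362880 = 124403620.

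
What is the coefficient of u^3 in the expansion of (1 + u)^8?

The general term is C(8,j)·(1)^j·(u)^(8-j); the u^3 term has j = 5.
C(8,5) = 56.
Coefficient = C(8,5) = 56.

56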